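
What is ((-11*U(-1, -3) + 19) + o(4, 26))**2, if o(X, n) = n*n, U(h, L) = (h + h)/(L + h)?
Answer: 1901641/4 ≈ 4.7541e+5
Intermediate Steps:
U(h, L) = 2*h/(L + h) (U(h, L) = (2*h)/(L + h) = 2*h/(L + h))
o(X, n) = n**2
((-11*U(-1, -3) + 19) + o(4, 26))**2 = ((-22*(-1)/(-3 - 1) + 19) + 26**2)**2 = ((-22*(-1)/(-4) + 19) + 676)**2 = ((-22*(-1)*(-1)/4 + 19) + 676)**2 = ((-11*1/2 + 19) + 676)**2 = ((-11/2 + 19) + 676)**2 = (27/2 + 676)**2 = (1379/2)**2 = 1901641/4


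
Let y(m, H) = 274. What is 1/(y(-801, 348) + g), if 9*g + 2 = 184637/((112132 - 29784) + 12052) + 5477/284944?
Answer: 15130526400/4145722409033 ≈ 0.0036497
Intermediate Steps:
g = -41824567/15130526400 (g = -2/9 + (184637/((112132 - 29784) + 12052) + 5477/284944)/9 = -2/9 + (184637/(82348 + 12052) + 5477*(1/284944))/9 = -2/9 + (184637/94400 + 5477/284944)/9 = -2/9 + (⅑)*(3320514633/1681169600) = -2/9 + 1106838211/5043508800 = -41824567/15130526400 ≈ -0.0027643)
1/(y(-801, 348) + g) = 1/(274 - 41824567/15130526400) = 1/(4145722409033/15130526400) = 15130526400/4145722409033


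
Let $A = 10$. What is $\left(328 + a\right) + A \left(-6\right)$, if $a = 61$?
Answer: $329$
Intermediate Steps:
$\left(328 + a\right) + A \left(-6\right) = \left(328 + 61\right) + 10 \left(-6\right) = 389 - 60 = 329$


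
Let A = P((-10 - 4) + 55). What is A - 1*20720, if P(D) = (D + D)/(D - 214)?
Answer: -3584642/173 ≈ -20720.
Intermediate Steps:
P(D) = 2*D/(-214 + D) (P(D) = (2*D)/(-214 + D) = 2*D/(-214 + D))
A = -82/173 (A = 2*((-10 - 4) + 55)/(-214 + ((-10 - 4) + 55)) = 2*(-14 + 55)/(-214 + (-14 + 55)) = 2*41/(-214 + 41) = 2*41/(-173) = 2*41*(-1/173) = -82/173 ≈ -0.47399)
A - 1*20720 = -82/173 - 1*20720 = -82/173 - 20720 = -3584642/173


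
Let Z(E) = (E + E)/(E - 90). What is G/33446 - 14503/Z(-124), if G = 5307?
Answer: -25950773549/2073652 ≈ -12515.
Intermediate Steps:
Z(E) = 2*E/(-90 + E) (Z(E) = (2*E)/(-90 + E) = 2*E/(-90 + E))
G/33446 - 14503/Z(-124) = 5307/33446 - 14503/(2*(-124)/(-90 - 124)) = 5307*(1/33446) - 14503/(2*(-124)/(-214)) = 5307/33446 - 14503/(2*(-124)*(-1/214)) = 5307/33446 - 14503/124/107 = 5307/33446 - 14503*107/124 = 5307/33446 - 1551821/124 = -25950773549/2073652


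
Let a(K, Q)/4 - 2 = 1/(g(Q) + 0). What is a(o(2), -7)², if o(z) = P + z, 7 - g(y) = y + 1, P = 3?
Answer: 11664/169 ≈ 69.018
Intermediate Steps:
g(y) = 6 - y (g(y) = 7 - (y + 1) = 7 - (1 + y) = 7 + (-1 - y) = 6 - y)
o(z) = 3 + z
a(K, Q) = 8 + 4/(6 - Q) (a(K, Q) = 8 + 4/((6 - Q) + 0) = 8 + 4/(6 - Q))
a(o(2), -7)² = (4*(-13 + 2*(-7))/(-6 - 7))² = (4*(-13 - 14)/(-13))² = (4*(-1/13)*(-27))² = (108/13)² = 11664/169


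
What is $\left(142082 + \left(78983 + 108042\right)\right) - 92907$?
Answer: $236200$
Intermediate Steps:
$\left(142082 + \left(78983 + 108042\right)\right) - 92907 = \left(142082 + 187025\right) - 92907 = 329107 - 92907 = 236200$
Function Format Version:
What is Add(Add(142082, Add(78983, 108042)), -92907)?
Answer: 236200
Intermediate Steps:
Add(Add(142082, Add(78983, 108042)), -92907) = Add(Add(142082, 187025), -92907) = Add(329107, -92907) = 236200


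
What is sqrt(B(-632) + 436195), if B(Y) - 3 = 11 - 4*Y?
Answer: sqrt(438737) ≈ 662.37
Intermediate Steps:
B(Y) = 14 - 4*Y (B(Y) = 3 + (11 - 4*Y) = 14 - 4*Y)
sqrt(B(-632) + 436195) = sqrt((14 - 4*(-632)) + 436195) = sqrt((14 + 2528) + 436195) = sqrt(2542 + 436195) = sqrt(438737)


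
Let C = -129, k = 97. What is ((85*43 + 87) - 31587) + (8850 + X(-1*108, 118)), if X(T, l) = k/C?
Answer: -2450452/129 ≈ -18996.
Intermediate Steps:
X(T, l) = -97/129 (X(T, l) = 97/(-129) = 97*(-1/129) = -97/129)
((85*43 + 87) - 31587) + (8850 + X(-1*108, 118)) = ((85*43 + 87) - 31587) + (8850 - 97/129) = ((3655 + 87) - 31587) + 1141553/129 = (3742 - 31587) + 1141553/129 = -27845 + 1141553/129 = -2450452/129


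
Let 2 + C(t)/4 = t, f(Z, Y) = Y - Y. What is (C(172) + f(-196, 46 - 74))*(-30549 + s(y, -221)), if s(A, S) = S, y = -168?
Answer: -20923600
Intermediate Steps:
f(Z, Y) = 0
C(t) = -8 + 4*t
(C(172) + f(-196, 46 - 74))*(-30549 + s(y, -221)) = ((-8 + 4*172) + 0)*(-30549 - 221) = ((-8 + 688) + 0)*(-30770) = (680 + 0)*(-30770) = 680*(-30770) = -20923600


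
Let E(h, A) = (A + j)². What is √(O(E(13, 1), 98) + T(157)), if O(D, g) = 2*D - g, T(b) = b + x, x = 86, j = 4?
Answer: √195 ≈ 13.964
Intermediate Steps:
T(b) = 86 + b (T(b) = b + 86 = 86 + b)
E(h, A) = (4 + A)² (E(h, A) = (A + 4)² = (4 + A)²)
O(D, g) = -g + 2*D
√(O(E(13, 1), 98) + T(157)) = √((-1*98 + 2*(4 + 1)²) + (86 + 157)) = √((-98 + 2*5²) + 243) = √((-98 + 2*25) + 243) = √((-98 + 50) + 243) = √(-48 + 243) = √195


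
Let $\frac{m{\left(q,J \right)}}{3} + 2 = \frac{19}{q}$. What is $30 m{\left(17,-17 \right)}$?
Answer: $- \frac{1350}{17} \approx -79.412$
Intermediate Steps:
$m{\left(q,J \right)} = -6 + \frac{57}{q}$ ($m{\left(q,J \right)} = -6 + 3 \frac{19}{q} = -6 + \frac{57}{q}$)
$30 m{\left(17,-17 \right)} = 30 \left(-6 + \frac{57}{17}\right) = 30 \left(- \frac{45}{17}\right) = - \frac{1350}{17}$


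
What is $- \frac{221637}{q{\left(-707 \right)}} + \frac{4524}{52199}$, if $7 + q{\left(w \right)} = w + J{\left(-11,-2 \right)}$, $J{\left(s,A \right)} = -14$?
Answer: $\frac{127170585}{417592} \approx 304.53$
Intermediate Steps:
$q{\left(w \right)} = -21 + w$ ($q{\left(w \right)} = -7 + \left(w - 14\right) = -7 + \left(-14 + w\right) = -21 + w$)
$- \frac{221637}{q{\left(-707 \right)}} + \frac{4524}{52199} = - \frac{221637}{-21 - 707} + \frac{4524}{52199} = - \frac{221637}{-728} + 4524 \cdot \frac{1}{52199} = \left(-221637\right) \left(- \frac{1}{728}\right) + \frac{4524}{52199} = \frac{17049}{56} + \frac{4524}{52199} = \frac{127170585}{417592}$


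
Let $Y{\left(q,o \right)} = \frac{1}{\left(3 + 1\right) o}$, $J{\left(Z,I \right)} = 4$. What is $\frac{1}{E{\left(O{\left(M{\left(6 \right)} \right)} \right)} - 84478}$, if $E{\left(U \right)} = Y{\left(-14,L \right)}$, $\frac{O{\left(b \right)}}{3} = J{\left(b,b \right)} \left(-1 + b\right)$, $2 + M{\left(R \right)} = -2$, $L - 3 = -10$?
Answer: $- \frac{28}{2365385} \approx -1.1837 \cdot 10^{-5}$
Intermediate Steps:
$L = -7$ ($L = 3 - 10 = -7$)
$M{\left(R \right)} = -4$ ($M{\left(R \right)} = -2 - 2 = -4$)
$O{\left(b \right)} = -12 + 12 b$ ($O{\left(b \right)} = 3 \cdot 4 \left(-1 + b\right) = 3 \left(-4 + 4 b\right) = -12 + 12 b$)
$Y{\left(q,o \right)} = \frac{1}{4 o}$
$E{\left(U \right)} = - \frac{1}{28}$ ($E{\left(U \right)} = \frac{1}{4 \left(-7\right)} = \frac{1}{4} \left(- \frac{1}{7}\right) = - \frac{1}{28}$)
$\frac{1}{E{\left(O{\left(M{\left(6 \right)} \right)} \right)} - 84478} = \frac{1}{- \frac{1}{28} - 84478} = \frac{1}{- \frac{2365385}{28}} = - \frac{28}{2365385}$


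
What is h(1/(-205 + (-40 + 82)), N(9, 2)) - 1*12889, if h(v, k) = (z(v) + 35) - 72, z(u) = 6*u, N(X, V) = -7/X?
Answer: -2106944/163 ≈ -12926.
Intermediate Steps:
h(v, k) = -37 + 6*v (h(v, k) = (6*v + 35) - 72 = (35 + 6*v) - 72 = -37 + 6*v)
h(1/(-205 + (-40 + 82)), N(9, 2)) - 1*12889 = (-37 + 6/(-205 + (-40 + 82))) - 1*12889 = (-37 + 6/(-205 + 42)) - 12889 = (-37 + 6/(-163)) - 12889 = (-37 + 6*(-1/163)) - 12889 = (-37 - 6/163) - 12889 = -6037/163 - 12889 = -2106944/163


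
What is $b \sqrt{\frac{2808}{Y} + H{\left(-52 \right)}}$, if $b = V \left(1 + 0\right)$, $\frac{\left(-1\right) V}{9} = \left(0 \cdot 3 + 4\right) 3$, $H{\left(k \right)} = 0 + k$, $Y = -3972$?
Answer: $- \frac{108 i \sqrt{5774626}}{331} \approx - 784.08 i$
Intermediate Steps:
$H{\left(k \right)} = k$
$V = -108$ ($V = - 9 \left(0 \cdot 3 + 4\right) 3 = - 9 \left(0 + 4\right) 3 = - 9 \cdot 4 \cdot 3 = \left(-9\right) 12 = -108$)
$b = -108$ ($b = - 108 \left(1 + 0\right) = \left(-108\right) 1 = -108$)
$b \sqrt{\frac{2808}{Y} + H{\left(-52 \right)}} = - 108 \sqrt{\frac{2808}{-3972} - 52} = - 108 \sqrt{2808 \left(- \frac{1}{3972}\right) - 52} = - 108 \sqrt{- \frac{234}{331} - 52} = - 108 \sqrt{- \frac{17446}{331}} = - 108 \frac{i \sqrt{5774626}}{331} = - \frac{108 i \sqrt{5774626}}{331}$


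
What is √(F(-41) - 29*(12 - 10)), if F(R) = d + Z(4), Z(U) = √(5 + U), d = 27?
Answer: 2*I*√7 ≈ 5.2915*I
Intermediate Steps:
F(R) = 30 (F(R) = 27 + √(5 + 4) = 27 + √9 = 27 + 3 = 30)
√(F(-41) - 29*(12 - 10)) = √(30 - 29*(12 - 10)) = √(30 - 29*2) = √(30 - 58) = √(-28) = 2*I*√7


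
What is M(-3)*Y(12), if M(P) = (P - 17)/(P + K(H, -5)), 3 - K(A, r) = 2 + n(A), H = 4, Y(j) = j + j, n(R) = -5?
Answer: -160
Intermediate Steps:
Y(j) = 2*j
K(A, r) = 6 (K(A, r) = 3 - (2 - 5) = 3 - 1*(-3) = 3 + 3 = 6)
M(P) = (-17 + P)/(6 + P) (M(P) = (P - 17)/(P + 6) = (-17 + P)/(6 + P))
M(-3)*Y(12) = ((-17 - 3)/(6 - 3))*(2*12) = (-20/3)*24 = ((⅓)*(-20))*24 = -20/3*24 = -160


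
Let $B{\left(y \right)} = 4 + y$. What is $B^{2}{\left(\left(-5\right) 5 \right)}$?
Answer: $441$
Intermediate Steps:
$B^{2}{\left(\left(-5\right) 5 \right)} = \left(4 - 25\right)^{2} = \left(-21\right)^{2} = 441$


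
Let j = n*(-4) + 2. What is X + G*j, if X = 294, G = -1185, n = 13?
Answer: 59544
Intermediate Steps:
j = -50 (j = 13*(-4) + 2 = -52 + 2 = -50)
X + G*j = 294 - 1185*(-50) = 294 + 59250 = 59544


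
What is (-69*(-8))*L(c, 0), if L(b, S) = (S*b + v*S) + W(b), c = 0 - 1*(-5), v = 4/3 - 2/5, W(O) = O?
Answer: 2760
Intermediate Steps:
v = 14/15 (v = 4*(1/3) - 2*1/5 = 4/3 - 2/5 = 14/15 ≈ 0.93333)
c = 5 (c = 0 + 5 = 5)
L(b, S) = b + 14*S/15 + S*b (L(b, S) = (S*b + 14*S/15) + b = (14*S/15 + S*b) + b = b + 14*S/15 + S*b)
(-69*(-8))*L(c, 0) = (-69*(-8))*(5 + (14/15)*0 + 0*5) = 552*(5 + 0 + 0) = 552*5 = 2760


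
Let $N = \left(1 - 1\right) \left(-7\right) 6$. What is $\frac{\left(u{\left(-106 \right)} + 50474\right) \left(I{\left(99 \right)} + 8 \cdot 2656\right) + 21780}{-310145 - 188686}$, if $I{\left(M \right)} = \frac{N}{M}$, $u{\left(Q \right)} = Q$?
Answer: $- \frac{1070241044}{498831} \approx -2145.5$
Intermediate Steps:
$N = 0$ ($N = \left(1 - 1\right) \left(-7\right) 6 = 0 \left(-7\right) 6 = 0 \cdot 6 = 0$)
$I{\left(M \right)} = 0$ ($I{\left(M \right)} = \frac{0}{M} = 0$)
$\frac{\left(u{\left(-106 \right)} + 50474\right) \left(I{\left(99 \right)} + 8 \cdot 2656\right) + 21780}{-310145 - 188686} = \frac{\left(-106 + 50474\right) \left(0 + 8 \cdot 2656\right) + 21780}{-310145 - 188686} = \frac{50368 \left(0 + 21248\right) + 21780}{-498831} = \left(50368 \cdot 21248 + 21780\right) \left(- \frac{1}{498831}\right) = \left(1070219264 + 21780\right) \left(- \frac{1}{498831}\right) = 1070241044 \left(- \frac{1}{498831}\right) = - \frac{1070241044}{498831}$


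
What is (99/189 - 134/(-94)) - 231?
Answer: -226073/987 ≈ -229.05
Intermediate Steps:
(99/189 - 134/(-94)) - 231 = (99*(1/189) - 134*(-1/94)) - 231 = (11/21 + 67/47) - 231 = 1924/987 - 231 = -226073/987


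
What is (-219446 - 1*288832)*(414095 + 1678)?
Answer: -211328268894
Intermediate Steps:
(-219446 - 1*288832)*(414095 + 1678) = (-219446 - 288832)*415773 = -508278*415773 = -211328268894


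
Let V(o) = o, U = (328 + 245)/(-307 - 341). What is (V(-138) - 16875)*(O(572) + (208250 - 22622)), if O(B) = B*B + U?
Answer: -628160796871/72 ≈ -8.7244e+9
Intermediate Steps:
U = -191/216 (U = 573/(-648) = 573*(-1/648) = -191/216 ≈ -0.88426)
O(B) = -191/216 + B² (O(B) = B*B - 191/216 = B² - 191/216 = -191/216 + B²)
(V(-138) - 16875)*(O(572) + (208250 - 22622)) = (-138 - 16875)*((-191/216 + 572²) + (208250 - 22622)) = -17013*((-191/216 + 327184) + 185628) = -17013*(70671553/216 + 185628) = -17013*110767201/216 = -628160796871/72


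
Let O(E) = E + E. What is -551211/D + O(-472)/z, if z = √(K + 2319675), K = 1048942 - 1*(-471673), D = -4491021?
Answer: 183737/1497007 - 472*√3840290/1920145 ≈ -0.35898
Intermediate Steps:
O(E) = 2*E
K = 1520615 (K = 1048942 + 471673 = 1520615)
z = √3840290 (z = √(1520615 + 2319675) = √3840290 ≈ 1959.7)
-551211/D + O(-472)/z = -551211/(-4491021) + (2*(-472))/(√3840290) = -551211*(-1/4491021) - 472*√3840290/1920145 = 183737/1497007 - 472*√3840290/1920145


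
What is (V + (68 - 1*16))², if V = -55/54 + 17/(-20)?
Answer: 732839041/291600 ≈ 2513.2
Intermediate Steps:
V = -1009/540 (V = -55*1/54 + 17*(-1/20) = -55/54 - 17/20 = -1009/540 ≈ -1.8685)
(V + (68 - 1*16))² = (-1009/540 + (68 - 1*16))² = (-1009/540 + (68 - 16))² = (-1009/540 + 52)² = (27071/540)² = 732839041/291600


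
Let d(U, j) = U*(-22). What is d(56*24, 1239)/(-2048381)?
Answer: 29568/2048381 ≈ 0.014435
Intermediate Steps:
d(U, j) = -22*U
d(56*24, 1239)/(-2048381) = -1232*24/(-2048381) = -22*1344*(-1/2048381) = -29568*(-1/2048381) = 29568/2048381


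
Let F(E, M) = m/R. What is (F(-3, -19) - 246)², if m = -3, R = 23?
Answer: 32046921/529 ≈ 60580.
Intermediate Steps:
F(E, M) = -3/23
(F(-3, -19) - 246)² = (-3/23 - 246)² = (-5661/23)² = 32046921/529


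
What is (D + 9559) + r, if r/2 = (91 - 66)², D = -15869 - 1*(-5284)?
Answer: 224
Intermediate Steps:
D = -10585 (D = -15869 + 5284 = -10585)
r = 1250 (r = 2*(91 - 66)² = 2*25² = 2*625 = 1250)
(D + 9559) + r = (-10585 + 9559) + 1250 = -1026 + 1250 = 224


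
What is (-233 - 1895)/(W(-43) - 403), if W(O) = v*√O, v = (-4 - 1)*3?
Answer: 214396/43021 - 7980*I*√43/43021 ≈ 4.9835 - 1.2163*I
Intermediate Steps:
v = -15 (v = -5*3 = -15)
W(O) = -15*√O
(-233 - 1895)/(W(-43) - 403) = (-233 - 1895)/(-15*I*√43 - 403) = -2128/(-15*I*√43 - 403) = -2128/(-403 - 15*I*√43)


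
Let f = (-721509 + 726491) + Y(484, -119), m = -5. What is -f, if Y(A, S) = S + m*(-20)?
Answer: -4963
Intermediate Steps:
Y(A, S) = 100 + S (Y(A, S) = S - 5*(-20) = S + 100 = 100 + S)
f = 4963 (f = (-721509 + 726491) + (100 - 119) = 4982 - 19 = 4963)
-f = -1*4963 = -4963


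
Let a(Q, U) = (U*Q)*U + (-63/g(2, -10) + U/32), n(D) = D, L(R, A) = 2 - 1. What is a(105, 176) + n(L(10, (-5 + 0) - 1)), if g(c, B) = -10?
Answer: 16262464/5 ≈ 3.2525e+6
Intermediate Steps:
L(R, A) = 1
a(Q, U) = 63/10 + U/32 + Q*U² (a(Q, U) = (U*Q)*U + (-63/(-10) + U/32) = (Q*U)*U + (-63*(-⅒) + U*(1/32)) = Q*U² + (63/10 + U/32) = 63/10 + U/32 + Q*U²)
a(105, 176) + n(L(10, (-5 + 0) - 1)) = (63/10 + (1/32)*176 + 105*176²) + 1 = (63/10 + 11/2 + 105*30976) + 1 = (63/10 + 11/2 + 3252480) + 1 = 16262459/5 + 1 = 16262464/5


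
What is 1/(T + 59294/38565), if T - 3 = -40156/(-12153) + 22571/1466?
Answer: 229028510790/5322171252019 ≈ 0.043033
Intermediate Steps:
T = 386622953/17816298 (T = 3 + (-40156/(-12153) + 22571/1466) = 3 + (-40156*(-1/12153) + 22571*(1/1466)) = 3 + (40156/12153 + 22571/1466) = 3 + 333174059/17816298 = 386622953/17816298 ≈ 21.701)
1/(T + 59294/38565) = 1/(386622953/17816298 + 59294/38565) = 1/(5322171252019/229028510790) = 229028510790/5322171252019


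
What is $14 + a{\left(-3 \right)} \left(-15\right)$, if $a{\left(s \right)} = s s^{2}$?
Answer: $419$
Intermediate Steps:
$a{\left(s \right)} = s^{3}$
$14 + a{\left(-3 \right)} \left(-15\right) = 14 + \left(-3\right)^{3} \left(-15\right) = 14 - -405 = 14 + 405 = 419$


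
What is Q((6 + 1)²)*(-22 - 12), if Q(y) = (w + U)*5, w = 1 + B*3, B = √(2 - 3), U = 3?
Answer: -680 - 510*I ≈ -680.0 - 510.0*I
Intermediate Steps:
B = I (B = √(-1) = I ≈ 1.0*I)
w = 1 + 3*I (w = 1 + I*3 = 1 + 3*I ≈ 1.0 + 3.0*I)
Q(y) = 20 + 15*I (Q(y) = ((1 + 3*I) + 3)*5 = (4 + 3*I)*5 = 20 + 15*I)
Q((6 + 1)²)*(-22 - 12) = (20 + 15*I)*(-22 - 12) = (20 + 15*I)*(-34) = -680 - 510*I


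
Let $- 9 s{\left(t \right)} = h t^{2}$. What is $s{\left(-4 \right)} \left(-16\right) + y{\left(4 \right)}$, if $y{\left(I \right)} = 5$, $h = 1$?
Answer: $\frac{301}{9} \approx 33.444$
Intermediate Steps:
$s{\left(t \right)} = - \frac{t^{2}}{9}$ ($s{\left(t \right)} = - \frac{1 t^{2}}{9} = - \frac{t^{2}}{9}$)
$s{\left(-4 \right)} \left(-16\right) + y{\left(4 \right)} = - \frac{\left(-4\right)^{2}}{9} \left(-16\right) + 5 = \left(- \frac{1}{9}\right) 16 \left(-16\right) + 5 = \left(- \frac{16}{9}\right) \left(-16\right) + 5 = \frac{256}{9} + 5 = \frac{301}{9}$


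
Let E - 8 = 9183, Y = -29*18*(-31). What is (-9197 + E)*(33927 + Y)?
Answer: -300654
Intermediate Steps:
Y = 16182 (Y = -522*(-31) = 16182)
E = 9191 (E = 8 + 9183 = 9191)
(-9197 + E)*(33927 + Y) = (-9197 + 9191)*(33927 + 16182) = -6*50109 = -300654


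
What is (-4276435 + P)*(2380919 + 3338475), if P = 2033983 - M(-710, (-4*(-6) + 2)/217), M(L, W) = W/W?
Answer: -12825472233482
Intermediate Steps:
M(L, W) = 1
P = 2033982 (P = 2033983 - 1*1 = 2033983 - 1 = 2033982)
(-4276435 + P)*(2380919 + 3338475) = (-4276435 + 2033982)*(2380919 + 3338475) = -2242453*5719394 = -12825472233482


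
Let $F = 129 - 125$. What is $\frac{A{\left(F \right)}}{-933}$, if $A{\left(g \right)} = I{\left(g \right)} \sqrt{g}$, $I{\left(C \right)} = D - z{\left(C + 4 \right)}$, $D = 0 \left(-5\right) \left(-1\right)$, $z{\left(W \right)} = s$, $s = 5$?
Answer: $\frac{10}{933} \approx 0.010718$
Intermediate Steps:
$z{\left(W \right)} = 5$
$D = 0$ ($D = 0 \left(-1\right) = 0$)
$F = 4$
$I{\left(C \right)} = -5$ ($I{\left(C \right)} = 0 - 5 = -5$)
$A{\left(g \right)} = - 5 \sqrt{g}$
$\frac{A{\left(F \right)}}{-933} = \frac{\left(-5\right) \sqrt{4}}{-933} = \left(-5\right) 2 \left(- \frac{1}{933}\right) = \left(-10\right) \left(- \frac{1}{933}\right) = \frac{10}{933}$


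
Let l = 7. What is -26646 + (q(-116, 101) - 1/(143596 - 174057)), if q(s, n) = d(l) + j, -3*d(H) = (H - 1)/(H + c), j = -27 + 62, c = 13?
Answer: -8106007161/304610 ≈ -26611.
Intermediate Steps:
j = 35
d(H) = -(-1 + H)/(3*(13 + H)) (d(H) = -(H - 1)/(3*(H + 13)) = -(-1 + H)/(3*(13 + H)))
q(s, n) = 349/10 (q(s, n) = (1 - 1*7)/(3*(13 + 7)) + 35 = (⅓)*(1 - 7)/20 + 35 = (⅓)*(1/20)*(-6) + 35 = -⅒ + 35 = 349/10)
-26646 + (q(-116, 101) - 1/(143596 - 174057)) = -26646 + (349/10 - 1/(143596 - 174057)) = -26646 + (349/10 - 1/(-30461)) = -26646 + (349/10 - 1*(-1/30461)) = -26646 + (349/10 + 1/30461) = -26646 + 10630899/304610 = -8106007161/304610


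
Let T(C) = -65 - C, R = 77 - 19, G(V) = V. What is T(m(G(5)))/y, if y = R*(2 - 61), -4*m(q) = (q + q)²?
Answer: 20/1711 ≈ 0.011689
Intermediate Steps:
m(q) = -q² (m(q) = -(q + q)²/4 = -4*q²/4 = -q²)
R = 58
y = -3422 (y = 58*(2 - 61) = 58*(-59) = -3422)
T(m(G(5)))/y = (-65 - (-1)*5²)/(-3422) = (-65 - (-1)*25)*(-1/3422) = (-65 - 1*(-25))*(-1/3422) = (-65 + 25)*(-1/3422) = -40*(-1/3422) = 20/1711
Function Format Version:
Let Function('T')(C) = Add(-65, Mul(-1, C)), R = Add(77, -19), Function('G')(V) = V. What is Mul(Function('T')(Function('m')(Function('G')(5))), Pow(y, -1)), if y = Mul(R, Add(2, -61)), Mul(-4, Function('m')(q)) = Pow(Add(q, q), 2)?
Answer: Rational(20, 1711) ≈ 0.011689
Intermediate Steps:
Function('m')(q) = Mul(-1, Pow(q, 2)) (Function('m')(q) = Mul(Rational(-1, 4), Pow(Add(q, q), 2)) = Mul(Rational(-1, 4), Pow(Mul(2, q), 2)) = Mul(Rational(-1, 4), Mul(4, Pow(q, 2))) = Mul(-1, Pow(q, 2)))
R = 58
y = -3422 (y = Mul(58, Add(2, -61)) = Mul(58, -59) = -3422)
Mul(Function('T')(Function('m')(Function('G')(5))), Pow(y, -1)) = Mul(Add(-65, Mul(-1, Mul(-1, Pow(5, 2)))), Pow(-3422, -1)) = Mul(Add(-65, Mul(-1, Mul(-1, 25))), Rational(-1, 3422)) = Mul(Add(-65, Mul(-1, -25)), Rational(-1, 3422)) = Mul(Add(-65, 25), Rational(-1, 3422)) = Mul(-40, Rational(-1, 3422)) = Rational(20, 1711)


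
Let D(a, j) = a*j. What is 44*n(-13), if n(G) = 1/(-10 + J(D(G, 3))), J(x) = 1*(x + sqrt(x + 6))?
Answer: -1078/1217 - 22*I*sqrt(33)/1217 ≈ -0.88579 - 0.10385*I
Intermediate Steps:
J(x) = x + sqrt(6 + x) (J(x) = 1*(x + sqrt(6 + x)) = x + sqrt(6 + x))
n(G) = 1/(-10 + sqrt(6 + 3*G) + 3*G) (n(G) = 1/(-10 + (G*3 + sqrt(6 + G*3))) = 1/(-10 + (3*G + sqrt(6 + 3*G))) = 1/(-10 + (sqrt(6 + 3*G) + 3*G)) = 1/(-10 + sqrt(6 + 3*G) + 3*G))
44*n(-13) = 44/(-10 + 3*(-13) + sqrt(3)*sqrt(2 - 13)) = 44/(-10 - 39 + sqrt(3)*sqrt(-11)) = 44/(-10 - 39 + sqrt(3)*(I*sqrt(11))) = 44/(-10 - 39 + I*sqrt(33)) = 44/(-49 + I*sqrt(33))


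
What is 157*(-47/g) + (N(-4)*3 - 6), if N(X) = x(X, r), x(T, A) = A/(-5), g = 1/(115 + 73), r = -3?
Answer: -6936281/5 ≈ -1.3873e+6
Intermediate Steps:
g = 1/188 ≈ 0.0053191
x(T, A) = -A/5 (x(T, A) = A*(-⅕) = -A/5)
N(X) = ⅗ (N(X) = -⅕*(-3) = ⅗)
157*(-47/g) + (N(-4)*3 - 6) = 157*(-47/1/188) + ((⅗)*3 - 6) = 157*(-47*188) + (9/5 - 6) = 157*(-8836) - 21/5 = -1387252 - 21/5 = -6936281/5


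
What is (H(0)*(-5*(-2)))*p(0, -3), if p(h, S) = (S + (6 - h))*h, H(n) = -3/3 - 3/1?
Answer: 0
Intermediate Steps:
H(n) = -4 (H(n) = -3*⅓ - 3*1 = -1 - 3 = -4)
p(h, S) = h*(6 + S - h) (p(h, S) = (6 + S - h)*h = h*(6 + S - h))
(H(0)*(-5*(-2)))*p(0, -3) = (-(-20)*(-2))*(0*(6 - 3 - 1*0)) = (-4*10)*(0*(6 - 3 + 0)) = -0*3 = -40*0 = 0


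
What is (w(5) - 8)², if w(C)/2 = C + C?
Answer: 144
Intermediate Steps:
w(C) = 4*C (w(C) = 2*(C + C) = 2*(2*C) = 4*C)
(w(5) - 8)² = (4*5 - 8)² = (20 - 8)² = 12² = 144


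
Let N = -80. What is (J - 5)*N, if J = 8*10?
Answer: -6000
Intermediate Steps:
J = 80
(J - 5)*N = (80 - 5)*(-80) = 75*(-80) = -6000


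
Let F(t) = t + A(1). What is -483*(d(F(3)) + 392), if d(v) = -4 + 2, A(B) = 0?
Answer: -188370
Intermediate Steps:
F(t) = t (F(t) = t + 0 = t)
d(v) = -2
-483*(d(F(3)) + 392) = -483*(-2 + 392) = -483*390 = -188370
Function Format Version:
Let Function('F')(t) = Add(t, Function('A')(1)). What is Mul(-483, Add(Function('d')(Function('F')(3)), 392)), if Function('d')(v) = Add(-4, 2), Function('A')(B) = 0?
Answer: -188370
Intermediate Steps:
Function('F')(t) = t (Function('F')(t) = Add(t, 0) = t)
Function('d')(v) = -2
Mul(-483, Add(Function('d')(Function('F')(3)), 392)) = Mul(-483, Add(-2, 392)) = Mul(-483, 390) = -188370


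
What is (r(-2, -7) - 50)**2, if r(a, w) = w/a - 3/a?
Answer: 2025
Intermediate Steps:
r(a, w) = -3/a + w/a
(r(-2, -7) - 50)**2 = ((-3 - 7)/(-2) - 50)**2 = (-1/2*(-10) - 50)**2 = (5 - 50)**2 = (-45)**2 = 2025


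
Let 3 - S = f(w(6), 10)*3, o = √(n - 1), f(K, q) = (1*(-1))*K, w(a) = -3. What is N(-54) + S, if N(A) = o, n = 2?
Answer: -5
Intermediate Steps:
f(K, q) = -K
o = 1 (o = √(2 - 1) = √1 = 1)
N(A) = 1
S = -6 (S = 3 - (-1*(-3))*3 = 3 - 3*3 = 3 - 1*9 = 3 - 9 = -6)
N(-54) + S = 1 - 6 = -5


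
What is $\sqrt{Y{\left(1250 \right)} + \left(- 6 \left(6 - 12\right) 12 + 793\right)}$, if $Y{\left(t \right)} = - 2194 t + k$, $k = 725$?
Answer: $5 i \sqrt{109622} \approx 1655.5 i$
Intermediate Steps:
$Y{\left(t \right)} = 725 - 2194 t$ ($Y{\left(t \right)} = - 2194 t + 725 = 725 - 2194 t$)
$\sqrt{Y{\left(1250 \right)} + \left(- 6 \left(6 - 12\right) 12 + 793\right)} = \sqrt{\left(725 - 2742500\right) + \left(- 6 \left(6 - 12\right) 12 + 793\right)} = \sqrt{\left(725 - 2742500\right) + \left(- 6 \left(\left(-6\right) 12\right) + 793\right)} = \sqrt{-2741775 + \left(\left(-6\right) \left(-72\right) + 793\right)} = \sqrt{-2741775 + \left(432 + 793\right)} = \sqrt{-2741775 + 1225} = \sqrt{-2740550} = 5 i \sqrt{109622}$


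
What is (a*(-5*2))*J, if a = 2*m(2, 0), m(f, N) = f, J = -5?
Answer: 200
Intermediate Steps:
a = 4 (a = 2*2 = 4)
(a*(-5*2))*J = (4*(-5*2))*(-5) = (4*(-10))*(-5) = -40*(-5) = 200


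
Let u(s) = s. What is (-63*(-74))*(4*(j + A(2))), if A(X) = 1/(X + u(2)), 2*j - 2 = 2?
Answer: 41958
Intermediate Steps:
j = 2 (j = 1 + (½)*2 = 1 + 1 = 2)
A(X) = 1/(2 + X) (A(X) = 1/(X + 2) = 1/(2 + X))
(-63*(-74))*(4*(j + A(2))) = (-63*(-74))*(4*(2 + 1/(2 + 2))) = 4662*(4*(2 + 1/4)) = 4662*(4*(2 + ¼)) = 4662*(4*(9/4)) = 4662*9 = 41958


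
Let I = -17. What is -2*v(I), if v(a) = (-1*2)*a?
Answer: -68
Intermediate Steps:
v(a) = -2*a
-2*v(I) = -(-4)*(-17) = -2*34 = -68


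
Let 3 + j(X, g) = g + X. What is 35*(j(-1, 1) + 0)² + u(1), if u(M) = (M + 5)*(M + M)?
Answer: 327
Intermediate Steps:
j(X, g) = -3 + X + g (j(X, g) = -3 + (g + X) = -3 + (X + g) = -3 + X + g)
u(M) = 2*M*(5 + M) (u(M) = (5 + M)*(2*M) = 2*M*(5 + M))
35*(j(-1, 1) + 0)² + u(1) = 35*((-3 - 1 + 1) + 0)² + 2*1*(5 + 1) = 35*(-3 + 0)² + 2*1*6 = 35*(-3)² + 12 = 35*9 + 12 = 315 + 12 = 327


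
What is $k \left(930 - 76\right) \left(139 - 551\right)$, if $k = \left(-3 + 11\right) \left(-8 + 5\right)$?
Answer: $8444352$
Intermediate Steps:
$k = -24$ ($k = 8 \left(-3\right) = -24$)
$k \left(930 - 76\right) \left(139 - 551\right) = - 24 \left(930 - 76\right) \left(139 - 551\right) = - 24 \cdot 854 \left(-412\right) = \left(-24\right) \left(-351848\right) = 8444352$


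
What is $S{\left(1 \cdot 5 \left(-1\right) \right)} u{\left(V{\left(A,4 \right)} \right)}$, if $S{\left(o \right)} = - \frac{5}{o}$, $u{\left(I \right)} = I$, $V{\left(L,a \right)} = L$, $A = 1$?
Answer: $1$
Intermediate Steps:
$S{\left(1 \cdot 5 \left(-1\right) \right)} u{\left(V{\left(A,4 \right)} \right)} = - \frac{5}{1 \cdot 5 \left(-1\right)} 1 = - \frac{5}{5 \left(-1\right)} 1 = - \frac{5}{-5} \cdot 1 = \left(-5\right) \left(- \frac{1}{5}\right) 1 = 1 \cdot 1 = 1$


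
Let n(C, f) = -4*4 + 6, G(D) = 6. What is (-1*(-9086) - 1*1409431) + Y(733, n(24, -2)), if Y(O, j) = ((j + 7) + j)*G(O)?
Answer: -1400423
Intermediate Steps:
n(C, f) = -10 (n(C, f) = -16 + 6 = -10)
Y(O, j) = 42 + 12*j (Y(O, j) = ((j + 7) + j)*6 = ((7 + j) + j)*6 = (7 + 2*j)*6 = 42 + 12*j)
(-1*(-9086) - 1*1409431) + Y(733, n(24, -2)) = (-1*(-9086) - 1*1409431) + (42 + 12*(-10)) = (9086 - 1409431) + (42 - 120) = -1400345 - 78 = -1400423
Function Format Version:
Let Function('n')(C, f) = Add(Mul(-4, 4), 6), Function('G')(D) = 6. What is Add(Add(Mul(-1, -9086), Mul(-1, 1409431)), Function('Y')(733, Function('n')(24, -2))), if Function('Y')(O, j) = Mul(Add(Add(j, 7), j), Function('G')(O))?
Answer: -1400423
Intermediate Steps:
Function('n')(C, f) = -10 (Function('n')(C, f) = Add(-16, 6) = -10)
Function('Y')(O, j) = Add(42, Mul(12, j)) (Function('Y')(O, j) = Mul(Add(Add(j, 7), j), 6) = Mul(Add(Add(7, j), j), 6) = Mul(Add(7, Mul(2, j)), 6) = Add(42, Mul(12, j)))
Add(Add(Mul(-1, -9086), Mul(-1, 1409431)), Function('Y')(733, Function('n')(24, -2))) = Add(Add(Mul(-1, -9086), Mul(-1, 1409431)), Add(42, Mul(12, -10))) = Add(Add(9086, -1409431), Add(42, -120)) = Add(-1400345, -78) = -1400423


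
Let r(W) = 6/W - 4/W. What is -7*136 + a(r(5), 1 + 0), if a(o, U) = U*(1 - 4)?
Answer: -955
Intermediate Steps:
r(W) = 2/W
a(o, U) = -3*U (a(o, U) = U*(-3) = -3*U)
-7*136 + a(r(5), 1 + 0) = -7*136 - 3*(1 + 0) = -952 - 3*1 = -952 - 3 = -955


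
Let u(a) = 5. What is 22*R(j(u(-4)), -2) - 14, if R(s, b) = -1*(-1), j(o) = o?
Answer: 8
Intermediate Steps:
R(s, b) = 1
22*R(j(u(-4)), -2) - 14 = 22*1 - 14 = 22 - 14 = 8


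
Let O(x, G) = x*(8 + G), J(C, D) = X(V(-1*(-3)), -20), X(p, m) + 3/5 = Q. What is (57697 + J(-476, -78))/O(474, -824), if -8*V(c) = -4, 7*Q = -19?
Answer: -673093/4512480 ≈ -0.14916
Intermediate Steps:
Q = -19/7 (Q = (1/7)*(-19) = -19/7 ≈ -2.7143)
V(c) = 1/2 (V(c) = -1/8*(-4) = 1/2)
X(p, m) = -116/35 (X(p, m) = -3/5 - 19/7 = -116/35)
J(C, D) = -116/35
(57697 + J(-476, -78))/O(474, -824) = (57697 - 116/35)/((474*(8 - 824))) = 2019279/(35*((474*(-816)))) = (2019279/35)/(-386784) = (2019279/35)*(-1/386784) = -673093/4512480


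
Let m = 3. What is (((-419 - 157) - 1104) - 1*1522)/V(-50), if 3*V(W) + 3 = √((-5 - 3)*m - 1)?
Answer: 14409/17 + 24015*I/17 ≈ 847.59 + 1412.6*I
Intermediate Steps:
V(W) = -1 + 5*I/3 (V(W) = -1 + √((-5 - 3)*3 - 1)/3 = -1 + √(-8*3 - 1)/3 = -1 + √(-24 - 1)/3 = -1 + √(-25)/3 = -1 + (5*I)/3 = -1 + 5*I/3)
(((-419 - 157) - 1104) - 1*1522)/V(-50) = (((-419 - 157) - 1104) - 1*1522)/(-1 + 5*I/3) = ((-576 - 1104) - 1522)*(9*(-1 - 5*I/3)/34) = (-1680 - 1522)*(9*(-1 - 5*I/3)/34) = -14409*(-1 - 5*I/3)/17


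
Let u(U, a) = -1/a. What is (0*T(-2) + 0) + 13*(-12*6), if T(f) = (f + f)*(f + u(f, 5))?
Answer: -936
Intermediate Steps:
T(f) = 2*f*(-⅕ + f) (T(f) = (f + f)*(f - 1/5) = (2*f)*(f - 1*⅕) = (2*f)*(f - ⅕) = (2*f)*(-⅕ + f) = 2*f*(-⅕ + f))
(0*T(-2) + 0) + 13*(-12*6) = (0*((⅖)*(-2)*(-1 + 5*(-2))) + 0) + 13*(-12*6) = (0*((⅖)*(-2)*(-1 - 10)) + 0) + 13*(-72) = (0*((⅖)*(-2)*(-11)) + 0) - 936 = (0*(44/5) + 0) - 936 = (0 + 0) - 936 = 0 - 936 = -936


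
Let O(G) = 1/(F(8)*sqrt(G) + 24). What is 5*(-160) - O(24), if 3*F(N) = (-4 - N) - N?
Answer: -147191/184 + 5*sqrt(6)/184 ≈ -799.88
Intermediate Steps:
F(N) = -4/3 - 2*N/3 (F(N) = ((-4 - N) - N)/3 = (-4 - 2*N)/3 = -4/3 - 2*N/3)
O(G) = 1/(24 - 20*sqrt(G)/3) (O(G) = 1/((-4/3 - 2/3*8)*sqrt(G) + 24) = 1/((-4/3 - 16/3)*sqrt(G) + 24) = 1/(-20*sqrt(G)/3 + 24) = 1/(24 - 20*sqrt(G)/3))
5*(-160) - O(24) = 5*(-160) - (-3)/(-72 + 20*sqrt(24)) = -800 - (-3)/(-72 + 20*(2*sqrt(6))) = -800 - (-3)/(-72 + 40*sqrt(6)) = -800 + 3/(-72 + 40*sqrt(6))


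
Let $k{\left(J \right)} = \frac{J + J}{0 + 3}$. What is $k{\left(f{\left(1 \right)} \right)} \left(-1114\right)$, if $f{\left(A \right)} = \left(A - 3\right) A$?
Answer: $\frac{4456}{3} \approx 1485.3$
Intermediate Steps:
$f{\left(A \right)} = A \left(-3 + A\right)$ ($f{\left(A \right)} = \left(-3 + A\right) A = A \left(-3 + A\right)$)
$k{\left(J \right)} = \frac{2 J}{3}$
$k{\left(f{\left(1 \right)} \right)} \left(-1114\right) = \frac{2 \cdot 1 \left(-3 + 1\right)}{3} \left(-1114\right) = \frac{2 \cdot 1 \left(-2\right)}{3} \left(-1114\right) = \frac{2}{3} \left(-2\right) \left(-1114\right) = \left(- \frac{4}{3}\right) \left(-1114\right) = \frac{4456}{3}$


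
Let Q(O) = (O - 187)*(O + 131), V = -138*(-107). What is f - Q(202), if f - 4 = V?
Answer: 9775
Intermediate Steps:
V = 14766
Q(O) = (-187 + O)*(131 + O)
f = 14770 (f = 4 + 14766 = 14770)
f - Q(202) = 14770 - (-24497 + 202**2 - 56*202) = 14770 - (-24497 + 40804 - 11312) = 14770 - 1*4995 = 14770 - 4995 = 9775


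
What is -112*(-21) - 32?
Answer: 2320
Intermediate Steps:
-112*(-21) - 32 = 2352 - 32 = 2320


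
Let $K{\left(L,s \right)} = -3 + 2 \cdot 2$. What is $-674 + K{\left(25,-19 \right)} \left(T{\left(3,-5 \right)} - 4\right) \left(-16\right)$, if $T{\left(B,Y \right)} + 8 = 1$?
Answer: $-498$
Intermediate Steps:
$T{\left(B,Y \right)} = -7$ ($T{\left(B,Y \right)} = -8 + 1 = -7$)
$K{\left(L,s \right)} = 1$ ($K{\left(L,s \right)} = -3 + 4 = 1$)
$-674 + K{\left(25,-19 \right)} \left(T{\left(3,-5 \right)} - 4\right) \left(-16\right) = -674 + 1 \left(-7 - 4\right) \left(-16\right) = -674 + 1 \left(\left(-11\right) \left(-16\right)\right) = -674 + 1 \cdot 176 = -674 + 176 = -498$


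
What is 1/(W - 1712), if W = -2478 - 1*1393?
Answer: -1/5583 ≈ -0.00017912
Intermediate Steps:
W = -3871 (W = -2478 - 1393 = -3871)
1/(W - 1712) = 1/(-3871 - 1712) = 1/(-5583) = -1/5583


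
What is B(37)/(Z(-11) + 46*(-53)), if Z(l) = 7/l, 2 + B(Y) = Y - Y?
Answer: 22/26825 ≈ 0.00082013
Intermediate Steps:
B(Y) = -2 (B(Y) = -2 + (Y - Y) = -2 + 0 = -2)
B(37)/(Z(-11) + 46*(-53)) = -2/(7/(-11) + 46*(-53)) = -2/(7*(-1/11) - 2438) = -2/(-7/11 - 2438) = -2/(-26825/11) = -2*(-11/26825) = 22/26825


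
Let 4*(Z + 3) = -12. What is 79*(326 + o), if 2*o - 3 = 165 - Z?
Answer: 32627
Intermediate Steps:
Z = -6 (Z = -3 + (¼)*(-12) = -3 - 3 = -6)
o = 87 (o = 3/2 + (165 - 1*(-6))/2 = 3/2 + (165 + 6)/2 = 3/2 + (½)*171 = 3/2 + 171/2 = 87)
79*(326 + o) = 79*(326 + 87) = 79*413 = 32627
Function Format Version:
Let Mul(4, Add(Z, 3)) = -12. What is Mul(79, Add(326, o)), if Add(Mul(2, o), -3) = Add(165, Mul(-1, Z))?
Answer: 32627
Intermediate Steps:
Z = -6 (Z = Add(-3, Mul(Rational(1, 4), -12)) = Add(-3, -3) = -6)
o = 87 (o = Add(Rational(3, 2), Mul(Rational(1, 2), Add(165, Mul(-1, -6)))) = Add(Rational(3, 2), Mul(Rational(1, 2), Add(165, 6))) = Add(Rational(3, 2), Mul(Rational(1, 2), 171)) = Add(Rational(3, 2), Rational(171, 2)) = 87)
Mul(79, Add(326, o)) = Mul(79, Add(326, 87)) = Mul(79, 413) = 32627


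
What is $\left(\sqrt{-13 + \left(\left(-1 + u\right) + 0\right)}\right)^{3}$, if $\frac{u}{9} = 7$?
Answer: $343$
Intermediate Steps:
$u = 63$ ($u = 9 \cdot 7 = 63$)
$\left(\sqrt{-13 + \left(\left(-1 + u\right) + 0\right)}\right)^{3} = \left(\sqrt{-13 + \left(\left(-1 + 63\right) + 0\right)}\right)^{3} = \left(\sqrt{-13 + \left(62 + 0\right)}\right)^{3} = \left(\sqrt{-13 + 62}\right)^{3} = \left(\sqrt{49}\right)^{3} = 7^{3} = 343$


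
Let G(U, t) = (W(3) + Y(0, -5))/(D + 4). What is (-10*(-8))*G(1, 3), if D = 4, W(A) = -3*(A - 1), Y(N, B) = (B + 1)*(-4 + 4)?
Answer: -60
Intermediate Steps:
Y(N, B) = 0 (Y(N, B) = (1 + B)*0 = 0)
W(A) = 3 - 3*A (W(A) = -3*(-1 + A) = 3 - 3*A)
G(U, t) = -3/4 (G(U, t) = ((3 - 3*3) + 0)/(4 + 4) = ((3 - 9) + 0)/8 = (-6 + 0)*(1/8) = -6*1/8 = -3/4)
(-10*(-8))*G(1, 3) = -10*(-8)*(-3/4) = 80*(-3/4) = -60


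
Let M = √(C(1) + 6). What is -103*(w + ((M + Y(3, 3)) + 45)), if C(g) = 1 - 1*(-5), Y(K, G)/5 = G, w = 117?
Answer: -18231 - 206*√3 ≈ -18588.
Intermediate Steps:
Y(K, G) = 5*G
C(g) = 6 (C(g) = 1 + 5 = 6)
M = 2*√3 (M = √(6 + 6) = √12 = 2*√3 ≈ 3.4641)
-103*(w + ((M + Y(3, 3)) + 45)) = -103*(117 + ((2*√3 + 5*3) + 45)) = -103*(117 + ((2*√3 + 15) + 45)) = -103*(117 + ((15 + 2*√3) + 45)) = -103*(117 + (60 + 2*√3)) = -103*(177 + 2*√3) = -18231 - 206*√3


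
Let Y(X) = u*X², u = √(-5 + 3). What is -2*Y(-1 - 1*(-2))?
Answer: -2*I*√2 ≈ -2.8284*I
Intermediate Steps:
u = I*√2 (u = √(-2) = I*√2 ≈ 1.4142*I)
Y(X) = I*√2*X² (Y(X) = (I*√2)*X² = I*√2*X²)
-2*Y(-1 - 1*(-2)) = -2*I*√2*(-1 - 1*(-2))² = -2*I*√2*(-1 + 2)² = -2*I*√2*1² = -2*I*√2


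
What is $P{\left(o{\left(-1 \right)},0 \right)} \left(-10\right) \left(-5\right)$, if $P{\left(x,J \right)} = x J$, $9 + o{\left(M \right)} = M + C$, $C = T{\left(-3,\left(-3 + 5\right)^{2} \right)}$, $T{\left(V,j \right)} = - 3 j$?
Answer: $0$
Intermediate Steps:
$C = -12$ ($C = - 3 \left(-3 + 5\right)^{2} = - 3 \cdot 2^{2} = \left(-3\right) 4 = -12$)
$o{\left(M \right)} = -21 + M$ ($o{\left(M \right)} = -9 + \left(M - 12\right) = -9 + \left(-12 + M\right) = -21 + M$)
$P{\left(x,J \right)} = J x$
$P{\left(o{\left(-1 \right)},0 \right)} \left(-10\right) \left(-5\right) = 0 \left(-21 - 1\right) \left(-10\right) \left(-5\right) = 0 \left(-22\right) \left(-10\right) \left(-5\right) = 0 \left(-10\right) \left(-5\right) = 0 \left(-5\right) = 0$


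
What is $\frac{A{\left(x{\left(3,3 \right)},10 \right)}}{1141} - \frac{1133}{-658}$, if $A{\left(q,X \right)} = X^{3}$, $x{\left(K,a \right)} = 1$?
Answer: $\frac{278679}{107254} \approx 2.5983$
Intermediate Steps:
$\frac{A{\left(x{\left(3,3 \right)},10 \right)}}{1141} - \frac{1133}{-658} = \frac{10^{3}}{1141} - \frac{1133}{-658} = 1000 \cdot \frac{1}{1141} - - \frac{1133}{658} = \frac{1000}{1141} + \frac{1133}{658} = \frac{278679}{107254}$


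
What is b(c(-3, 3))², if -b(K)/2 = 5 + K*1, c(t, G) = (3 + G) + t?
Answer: 256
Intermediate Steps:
c(t, G) = 3 + G + t
b(K) = -10 - 2*K (b(K) = -2*(5 + K*1) = -2*(5 + K) = -10 - 2*K)
b(c(-3, 3))² = (-10 - 2*(3 + 3 - 3))² = (-10 - 2*3)² = (-10 - 6)² = (-16)² = 256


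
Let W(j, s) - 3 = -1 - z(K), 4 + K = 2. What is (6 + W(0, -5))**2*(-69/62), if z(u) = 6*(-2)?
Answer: -13800/31 ≈ -445.16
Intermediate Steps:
K = -2 (K = -4 + 2 = -2)
z(u) = -12
W(j, s) = 14 (W(j, s) = 3 + (-1 - 1*(-12)) = 3 + (-1 + 12) = 3 + 11 = 14)
(6 + W(0, -5))**2*(-69/62) = (6 + 14)**2*(-69/62) = 20**2*(-69*1/62) = 400*(-69/62) = -13800/31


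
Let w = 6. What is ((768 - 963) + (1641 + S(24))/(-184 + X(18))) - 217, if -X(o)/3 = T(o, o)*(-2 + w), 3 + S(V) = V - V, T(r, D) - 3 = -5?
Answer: -33779/80 ≈ -422.24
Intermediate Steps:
T(r, D) = -2 (T(r, D) = 3 - 5 = -2)
S(V) = -3 (S(V) = -3 + (V - V) = -3 + 0 = -3)
X(o) = 24 (X(o) = -(-6)*(-2 + 6) = -(-6)*4 = -3*(-8) = 24)
((768 - 963) + (1641 + S(24))/(-184 + X(18))) - 217 = ((768 - 963) + (1641 - 3)/(-184 + 24)) - 217 = (-195 + 1638/(-160)) - 217 = (-195 + 1638*(-1/160)) - 217 = (-195 - 819/80) - 217 = -16419/80 - 217 = -33779/80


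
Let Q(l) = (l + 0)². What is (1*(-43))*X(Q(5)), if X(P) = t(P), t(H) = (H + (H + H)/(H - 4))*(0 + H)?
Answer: -618125/21 ≈ -29435.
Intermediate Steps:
Q(l) = l²
t(H) = H*(H + 2*H/(-4 + H)) (t(H) = (H + (2*H)/(-4 + H))*H = (H + 2*H/(-4 + H))*H = H*(H + 2*H/(-4 + H)))
X(P) = P²*(-2 + P)/(-4 + P)
(1*(-43))*X(Q(5)) = (1*(-43))*((5²)²*(-2 + 5²)/(-4 + 5²)) = -43*25²*(-2 + 25)/(-4 + 25) = -26875*23/21 = -43*14375/21 = -618125/21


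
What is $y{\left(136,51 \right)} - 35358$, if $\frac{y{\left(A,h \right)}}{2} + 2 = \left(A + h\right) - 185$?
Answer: $-35358$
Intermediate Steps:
$y{\left(A,h \right)} = -374 + 2 A + 2 h$ ($y{\left(A,h \right)} = -4 + 2 \left(\left(A + h\right) - 185\right) = -4 + 2 \left(-185 + A + h\right) = -4 + \left(-370 + 2 A + 2 h\right) = -374 + 2 A + 2 h$)
$y{\left(136,51 \right)} - 35358 = \left(-374 + 2 \cdot 136 + 2 \cdot 51\right) - 35358 = \left(-374 + 272 + 102\right) - 35358 = 0 - 35358 = -35358$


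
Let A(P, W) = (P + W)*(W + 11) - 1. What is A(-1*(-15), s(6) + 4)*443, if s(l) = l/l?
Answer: 141317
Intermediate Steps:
s(l) = 1
A(P, W) = -1 + (11 + W)*(P + W) (A(P, W) = (P + W)*(11 + W) - 1 = (11 + W)*(P + W) - 1 = -1 + (11 + W)*(P + W))
A(-1*(-15), s(6) + 4)*443 = (-1 + (1 + 4)² + 11*(-1*(-15)) + 11*(1 + 4) + (-1*(-15))*(1 + 4))*443 = (-1 + 5² + 11*15 + 11*5 + 15*5)*443 = (-1 + 25 + 165 + 55 + 75)*443 = 319*443 = 141317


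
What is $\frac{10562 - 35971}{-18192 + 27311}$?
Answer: $- \frac{25409}{9119} \approx -2.7864$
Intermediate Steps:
$\frac{10562 - 35971}{-18192 + 27311} = - \frac{25409}{9119}$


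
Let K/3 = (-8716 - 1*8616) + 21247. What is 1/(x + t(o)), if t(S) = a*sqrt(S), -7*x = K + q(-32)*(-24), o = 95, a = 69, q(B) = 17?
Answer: -26453/35455038 - 1127*sqrt(95)/35455038 ≈ -0.0010559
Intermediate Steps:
K = 11745 (K = 3*((-8716 - 1*8616) + 21247) = 3*((-8716 - 8616) + 21247) = 3*(-17332 + 21247) = 3*3915 = 11745)
x = -11337/7 (x = -(11745 + 17*(-24))/7 = -(11745 - 408)/7 = -1/7*11337 = -11337/7 ≈ -1619.6)
t(S) = 69*sqrt(S)
1/(x + t(o)) = 1/(-11337/7 + 69*sqrt(95))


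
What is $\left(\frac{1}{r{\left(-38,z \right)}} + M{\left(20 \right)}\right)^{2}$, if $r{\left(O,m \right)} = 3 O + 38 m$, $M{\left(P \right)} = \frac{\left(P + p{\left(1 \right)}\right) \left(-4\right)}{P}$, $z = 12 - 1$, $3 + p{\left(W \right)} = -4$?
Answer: $\frac{15578809}{2310400} \approx 6.7429$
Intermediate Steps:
$p{\left(W \right)} = -7$ ($p{\left(W \right)} = -3 - 4 = -7$)
$z = 11$
$M{\left(P \right)} = \frac{28 - 4 P}{P}$ ($M{\left(P \right)} = \frac{\left(P - 7\right) \left(-4\right)}{P} = \frac{\left(-7 + P\right) \left(-4\right)}{P} = \frac{28 - 4 P}{P}$)
$\left(\frac{1}{r{\left(-38,z \right)}} + M{\left(20 \right)}\right)^{2} = \left(\frac{1}{3 \left(-38\right) + 38 \cdot 11} - \left(4 - \frac{28}{20}\right)\right)^{2} = \left(\frac{1}{-114 + 418} + \left(-4 + 28 \cdot \frac{1}{20}\right)\right)^{2} = \left(\frac{1}{304} + \left(-4 + \frac{7}{5}\right)\right)^{2} = \left(\frac{1}{304} - \frac{13}{5}\right)^{2} = \left(- \frac{3947}{1520}\right)^{2} = \frac{15578809}{2310400}$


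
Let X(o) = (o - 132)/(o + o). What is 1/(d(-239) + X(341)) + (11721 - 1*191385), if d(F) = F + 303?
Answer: -716320306/3987 ≈ -1.7966e+5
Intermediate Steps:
d(F) = 303 + F
X(o) = (-132 + o)/(2*o) (X(o) = (-132 + o)/((2*o)) = (-132 + o)*(1/(2*o)) = (-132 + o)/(2*o))
1/(d(-239) + X(341)) + (11721 - 1*191385) = 1/((303 - 239) + (½)*(-132 + 341)/341) + (11721 - 1*191385) = 1/(64 + (½)*(1/341)*209) + (11721 - 191385) = 1/(64 + 19/62) - 179664 = 1/(3987/62) - 179664 = 62/3987 - 179664 = -716320306/3987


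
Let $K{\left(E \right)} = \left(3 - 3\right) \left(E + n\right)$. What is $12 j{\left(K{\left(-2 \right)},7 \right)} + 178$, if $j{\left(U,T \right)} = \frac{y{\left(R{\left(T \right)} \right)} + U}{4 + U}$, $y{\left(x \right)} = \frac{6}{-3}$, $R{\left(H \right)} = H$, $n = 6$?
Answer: $172$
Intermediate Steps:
$K{\left(E \right)} = 0$ ($K{\left(E \right)} = \left(3 - 3\right) \left(E + 6\right) = 0 \left(6 + E\right) = 0$)
$y{\left(x \right)} = -2$ ($y{\left(x \right)} = 6 \left(- \frac{1}{3}\right) = -2$)
$j{\left(U,T \right)} = \frac{-2 + U}{4 + U}$
$12 j{\left(K{\left(-2 \right)},7 \right)} + 178 = 12 \frac{-2 + 0}{4 + 0} + 178 = 12 \cdot \frac{1}{4} \left(-2\right) + 178 = 12 \left(- \frac{1}{2}\right) + 178 = -6 + 178 = 172$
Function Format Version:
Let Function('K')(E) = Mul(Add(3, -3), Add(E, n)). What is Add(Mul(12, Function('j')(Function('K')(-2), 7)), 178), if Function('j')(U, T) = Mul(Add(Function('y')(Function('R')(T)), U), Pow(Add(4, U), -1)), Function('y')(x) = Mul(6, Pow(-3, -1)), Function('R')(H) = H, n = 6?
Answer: 172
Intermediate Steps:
Function('K')(E) = 0 (Function('K')(E) = Mul(Add(3, -3), Add(E, 6)) = Mul(0, Add(6, E)) = 0)
Function('y')(x) = -2 (Function('y')(x) = Mul(6, Rational(-1, 3)) = -2)
Function('j')(U, T) = Mul(Pow(Add(4, U), -1), Add(-2, U)) (Function('j')(U, T) = Mul(Add(-2, U), Pow(Add(4, U), -1)) = Mul(Pow(Add(4, U), -1), Add(-2, U)))
Add(Mul(12, Function('j')(Function('K')(-2), 7)), 178) = Add(Mul(12, Mul(Pow(Add(4, 0), -1), Add(-2, 0))), 178) = Add(Mul(12, Mul(Pow(4, -1), -2)), 178) = Add(Mul(12, Mul(Rational(1, 4), -2)), 178) = Add(Mul(12, Rational(-1, 2)), 178) = Add(-6, 178) = 172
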